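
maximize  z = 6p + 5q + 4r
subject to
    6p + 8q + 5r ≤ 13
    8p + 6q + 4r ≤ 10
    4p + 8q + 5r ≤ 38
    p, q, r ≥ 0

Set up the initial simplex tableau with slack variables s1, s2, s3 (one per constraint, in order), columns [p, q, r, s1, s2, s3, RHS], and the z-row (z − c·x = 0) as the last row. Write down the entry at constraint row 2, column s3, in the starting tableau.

0

Slack s3 belongs to constraint 3; its column is the unit vector e_3, so the entry in row 2 is 0.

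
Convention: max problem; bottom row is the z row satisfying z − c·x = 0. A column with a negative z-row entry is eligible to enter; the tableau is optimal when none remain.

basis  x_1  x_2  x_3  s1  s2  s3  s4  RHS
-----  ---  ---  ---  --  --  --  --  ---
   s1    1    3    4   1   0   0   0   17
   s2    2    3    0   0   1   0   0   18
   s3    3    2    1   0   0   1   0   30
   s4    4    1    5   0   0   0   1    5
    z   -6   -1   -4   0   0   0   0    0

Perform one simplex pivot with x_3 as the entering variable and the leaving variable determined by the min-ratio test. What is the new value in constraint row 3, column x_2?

9/5

Ratio test on column x_3 — row 1: 17/4 = 17/4; row 2: entry 0 ≤ 0; row 3: 30/1 = 30; row 4: 5/5 = 1. Minimum is 1 at row 4 (s4 leaves); pivot element 5.
Divide row 4 by 5; eliminate column x_3 from the other rows.
Row 3 update in column x_2: 2 − 1·(1/5) = 9/5.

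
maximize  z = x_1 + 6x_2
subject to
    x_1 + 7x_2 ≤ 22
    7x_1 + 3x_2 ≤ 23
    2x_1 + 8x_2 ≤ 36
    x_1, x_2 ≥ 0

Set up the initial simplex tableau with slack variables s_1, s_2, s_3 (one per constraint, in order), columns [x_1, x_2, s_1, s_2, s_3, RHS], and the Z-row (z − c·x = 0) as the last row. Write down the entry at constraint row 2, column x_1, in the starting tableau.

7

Constraint 2 has coefficient 7 on x_1.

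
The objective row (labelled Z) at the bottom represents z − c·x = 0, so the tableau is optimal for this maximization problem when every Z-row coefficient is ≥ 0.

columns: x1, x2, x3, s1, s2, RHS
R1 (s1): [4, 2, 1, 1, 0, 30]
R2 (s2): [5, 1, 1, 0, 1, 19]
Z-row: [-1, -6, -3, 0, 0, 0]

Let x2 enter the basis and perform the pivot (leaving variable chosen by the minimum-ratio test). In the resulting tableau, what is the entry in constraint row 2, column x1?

3

Ratio test on column x2 — row 1: 30/2 = 15; row 2: 19/1 = 19. Minimum is 15 at row 1 (s1 leaves); pivot element 2.
Divide row 1 by 2; eliminate column x2 from the other rows.
Row 2 update in column x1: 5 − 1·2 = 3.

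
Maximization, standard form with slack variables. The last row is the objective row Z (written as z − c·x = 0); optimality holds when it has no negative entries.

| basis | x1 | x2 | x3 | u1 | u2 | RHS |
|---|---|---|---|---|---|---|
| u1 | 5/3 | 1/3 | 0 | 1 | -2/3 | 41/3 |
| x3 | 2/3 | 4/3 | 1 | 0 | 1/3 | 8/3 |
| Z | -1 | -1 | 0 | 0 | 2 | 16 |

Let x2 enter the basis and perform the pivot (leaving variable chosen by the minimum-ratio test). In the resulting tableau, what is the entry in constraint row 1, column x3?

Ratio test on column x2 — row 1: (41/3)/(1/3) = 41; row 2: (8/3)/(4/3) = 2. Minimum is 2 at row 2 (x3 leaves); pivot element 4/3.
Divide row 2 by 4/3; eliminate column x2 from the other rows.
Row 1 update in column x3: 0 − (1/3)·(3/4) = -1/4.

-1/4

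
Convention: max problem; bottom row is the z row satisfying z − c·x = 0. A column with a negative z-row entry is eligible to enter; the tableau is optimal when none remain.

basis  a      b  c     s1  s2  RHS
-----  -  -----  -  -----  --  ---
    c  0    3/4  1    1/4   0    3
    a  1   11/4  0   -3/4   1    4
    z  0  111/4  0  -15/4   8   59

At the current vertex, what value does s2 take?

0

s2 is not in the basis, so in the current basic feasible solution s2 = 0.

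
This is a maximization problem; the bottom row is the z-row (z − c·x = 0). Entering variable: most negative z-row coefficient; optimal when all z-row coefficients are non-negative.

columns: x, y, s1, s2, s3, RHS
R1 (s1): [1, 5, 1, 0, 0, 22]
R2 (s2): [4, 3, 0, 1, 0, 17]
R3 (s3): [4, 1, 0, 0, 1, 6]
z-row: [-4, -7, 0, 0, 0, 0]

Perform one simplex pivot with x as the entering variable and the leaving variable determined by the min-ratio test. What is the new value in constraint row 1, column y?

19/4

Ratio test on column x — row 1: 22/1 = 22; row 2: 17/4 = 17/4; row 3: 6/4 = 3/2. Minimum is 3/2 at row 3 (s3 leaves); pivot element 4.
Divide row 3 by 4; eliminate column x from the other rows.
Row 1 update in column y: 5 − 1·(1/4) = 19/4.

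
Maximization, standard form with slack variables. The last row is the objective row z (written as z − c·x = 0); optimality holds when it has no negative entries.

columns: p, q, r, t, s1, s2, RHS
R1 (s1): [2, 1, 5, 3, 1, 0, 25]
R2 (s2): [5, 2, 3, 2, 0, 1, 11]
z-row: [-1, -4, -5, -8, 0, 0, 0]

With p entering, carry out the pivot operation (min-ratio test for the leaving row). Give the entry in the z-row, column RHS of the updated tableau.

Ratio test on column p — row 1: 25/2 = 25/2; row 2: 11/5 = 11/5. Minimum is 11/5 at row 2 (s2 leaves); pivot element 5.
Divide row 2 by 5; eliminate column p from the other rows.
z-row update in column RHS: 0 − (-1)·(11/5) = 11/5.

11/5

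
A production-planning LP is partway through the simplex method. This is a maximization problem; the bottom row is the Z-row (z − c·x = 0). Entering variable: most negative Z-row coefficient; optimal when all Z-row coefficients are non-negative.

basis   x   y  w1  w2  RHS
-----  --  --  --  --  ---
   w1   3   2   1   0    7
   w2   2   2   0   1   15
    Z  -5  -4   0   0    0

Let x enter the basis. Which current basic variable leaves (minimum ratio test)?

w1

Column x entries and ratios — w1: 7/3 = 7/3; w2: 15/2 = 15/2.
Smallest ratio is 7/3 in the row of w1, so w1 leaves.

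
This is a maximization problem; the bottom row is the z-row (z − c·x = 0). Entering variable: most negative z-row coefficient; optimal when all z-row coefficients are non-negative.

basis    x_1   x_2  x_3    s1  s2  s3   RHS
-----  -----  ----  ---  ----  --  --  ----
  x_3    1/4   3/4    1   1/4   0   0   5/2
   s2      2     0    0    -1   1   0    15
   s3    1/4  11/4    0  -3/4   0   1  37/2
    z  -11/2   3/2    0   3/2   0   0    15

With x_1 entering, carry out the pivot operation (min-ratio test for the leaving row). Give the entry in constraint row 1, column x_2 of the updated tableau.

Ratio test on column x_1 — row 1: (5/2)/(1/4) = 10; row 2: 15/2 = 15/2; row 3: (37/2)/(1/4) = 74. Minimum is 15/2 at row 2 (s2 leaves); pivot element 2.
Divide row 2 by 2; eliminate column x_1 from the other rows.
Row 1 update in column x_2: 3/4 − (1/4)·0 = 3/4.

3/4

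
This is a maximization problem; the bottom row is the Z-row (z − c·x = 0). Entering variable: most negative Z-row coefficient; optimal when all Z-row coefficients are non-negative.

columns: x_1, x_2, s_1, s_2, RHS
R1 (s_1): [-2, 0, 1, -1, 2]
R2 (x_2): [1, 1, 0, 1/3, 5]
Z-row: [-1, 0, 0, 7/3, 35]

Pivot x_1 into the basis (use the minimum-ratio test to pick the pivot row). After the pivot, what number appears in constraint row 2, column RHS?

Ratio test on column x_1 — row 1: entry -2 ≤ 0; row 2: 5/1 = 5. Minimum is 5 at row 2 (x_2 leaves); pivot element 1.
Divide row 2 by 1; eliminate column x_1 from the other rows.
In the new row 2, the RHS entry is the old entry divided by the pivot: 5/1 = 5.

5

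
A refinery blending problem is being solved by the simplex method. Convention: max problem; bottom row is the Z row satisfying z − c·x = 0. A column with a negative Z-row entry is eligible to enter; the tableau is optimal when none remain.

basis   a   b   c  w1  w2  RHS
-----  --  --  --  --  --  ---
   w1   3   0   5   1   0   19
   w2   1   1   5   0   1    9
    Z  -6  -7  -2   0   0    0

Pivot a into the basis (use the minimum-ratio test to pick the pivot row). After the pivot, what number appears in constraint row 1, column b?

0

Ratio test on column a — row 1: 19/3 = 19/3; row 2: 9/1 = 9. Minimum is 19/3 at row 1 (w1 leaves); pivot element 3.
Divide row 1 by 3; eliminate column a from the other rows.
In the new row 1, the b entry is the old entry divided by the pivot: 0/3 = 0.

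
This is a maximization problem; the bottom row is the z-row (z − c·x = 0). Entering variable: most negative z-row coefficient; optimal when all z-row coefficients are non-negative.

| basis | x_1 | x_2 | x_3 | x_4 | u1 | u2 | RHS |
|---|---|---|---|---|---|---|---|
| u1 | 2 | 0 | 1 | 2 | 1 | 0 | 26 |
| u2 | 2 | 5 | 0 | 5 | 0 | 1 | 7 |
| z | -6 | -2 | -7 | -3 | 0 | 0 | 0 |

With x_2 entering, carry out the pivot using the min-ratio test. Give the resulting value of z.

14/5

Ratio test on column x_2 — row 1: entry 0 ≤ 0; row 2: 7/5 = 7/5. Minimum is 7/5 at row 2 (u2 leaves); pivot element 5.
Pivot on row 2; the z-row RHS becomes 0 − (-2)·(7/5) = 14/5.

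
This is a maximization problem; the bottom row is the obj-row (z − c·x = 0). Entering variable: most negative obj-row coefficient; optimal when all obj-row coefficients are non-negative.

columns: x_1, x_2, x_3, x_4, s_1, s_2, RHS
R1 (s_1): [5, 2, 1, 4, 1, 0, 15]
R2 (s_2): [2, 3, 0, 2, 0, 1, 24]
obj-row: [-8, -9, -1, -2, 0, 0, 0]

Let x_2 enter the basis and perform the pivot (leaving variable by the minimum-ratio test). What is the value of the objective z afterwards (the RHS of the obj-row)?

135/2

Ratio test on column x_2 — row 1: 15/2 = 15/2; row 2: 24/3 = 8. Minimum is 15/2 at row 1 (s_1 leaves); pivot element 2.
Pivot on row 1; the obj-row RHS becomes 0 − (-9)·(15/2) = 135/2.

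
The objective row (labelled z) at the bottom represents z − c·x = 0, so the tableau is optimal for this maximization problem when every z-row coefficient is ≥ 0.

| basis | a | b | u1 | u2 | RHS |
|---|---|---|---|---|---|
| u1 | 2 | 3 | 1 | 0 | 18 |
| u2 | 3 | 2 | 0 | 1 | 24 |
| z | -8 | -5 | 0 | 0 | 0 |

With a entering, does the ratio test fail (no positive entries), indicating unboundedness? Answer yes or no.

no

Column a has positive entries in row(s) 1, 2, so the ratio test bounds it — not unbounded.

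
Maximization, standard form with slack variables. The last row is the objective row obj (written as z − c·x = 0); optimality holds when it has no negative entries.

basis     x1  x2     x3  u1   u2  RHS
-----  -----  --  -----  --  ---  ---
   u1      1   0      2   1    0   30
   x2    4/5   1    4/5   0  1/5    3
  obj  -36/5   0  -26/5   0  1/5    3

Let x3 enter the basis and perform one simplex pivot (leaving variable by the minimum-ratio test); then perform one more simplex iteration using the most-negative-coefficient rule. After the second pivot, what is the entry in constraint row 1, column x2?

-5/4

Ratio test on column x3 — row 1: 30/2 = 15; row 2: 3/(4/5) = 15/4. Minimum is 15/4 at row 2 (x2 leaves); pivot element 4/5.
Divide row 2 by 4/5; eliminate column x3 from the other rows.
Second iteration: most negative obj-row entry is -2 in column x1, so x1 enters.
Ratio test on column x1 — row 1: entry -1 ≤ 0; row 2: (15/4)/1 = 15/4. Minimum is 15/4 at row 2 (x3 leaves); pivot element 1.
Divide row 2 by 1; eliminate column x1 from the other rows.
After both pivots, the entry at constraint row 1, column x2 is -5/4.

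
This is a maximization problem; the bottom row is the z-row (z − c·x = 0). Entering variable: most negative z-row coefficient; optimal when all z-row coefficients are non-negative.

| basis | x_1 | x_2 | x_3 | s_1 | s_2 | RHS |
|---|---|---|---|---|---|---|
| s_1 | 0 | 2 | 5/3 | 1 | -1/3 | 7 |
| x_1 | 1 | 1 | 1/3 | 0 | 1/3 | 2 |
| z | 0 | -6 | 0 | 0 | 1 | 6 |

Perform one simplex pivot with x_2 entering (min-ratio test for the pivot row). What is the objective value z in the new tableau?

Ratio test on column x_2 — row 1: 7/2 = 7/2; row 2: 2/1 = 2. Minimum is 2 at row 2 (x_1 leaves); pivot element 1.
Pivot on row 2; the z-row RHS becomes 6 − (-6)·2 = 18.

18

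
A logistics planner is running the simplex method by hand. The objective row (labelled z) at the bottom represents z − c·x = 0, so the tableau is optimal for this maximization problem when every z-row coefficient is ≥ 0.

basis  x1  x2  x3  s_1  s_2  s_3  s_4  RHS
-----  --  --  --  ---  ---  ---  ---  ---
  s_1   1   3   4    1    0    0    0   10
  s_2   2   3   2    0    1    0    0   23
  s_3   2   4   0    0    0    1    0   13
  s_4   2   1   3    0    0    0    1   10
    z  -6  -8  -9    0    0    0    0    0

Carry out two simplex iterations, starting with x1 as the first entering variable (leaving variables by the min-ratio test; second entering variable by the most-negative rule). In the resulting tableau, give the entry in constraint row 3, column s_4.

Ratio test on column x1 — row 1: 10/1 = 10; row 2: 23/2 = 23/2; row 3: 13/2 = 13/2; row 4: 10/2 = 5. Minimum is 5 at row 4 (s_4 leaves); pivot element 2.
Divide row 4 by 2; eliminate column x1 from the other rows.
Second iteration: most negative z-row entry is -5 in column x2, so x2 enters.
Ratio test on column x2 — row 1: 5/(5/2) = 2; row 2: 13/2 = 13/2; row 3: 3/3 = 1; row 4: 5/(1/2) = 10. Minimum is 1 at row 3 (s_3 leaves); pivot element 3.
Divide row 3 by 3; eliminate column x2 from the other rows.
After both pivots, the entry at constraint row 3, column s_4 is -1/3.

-1/3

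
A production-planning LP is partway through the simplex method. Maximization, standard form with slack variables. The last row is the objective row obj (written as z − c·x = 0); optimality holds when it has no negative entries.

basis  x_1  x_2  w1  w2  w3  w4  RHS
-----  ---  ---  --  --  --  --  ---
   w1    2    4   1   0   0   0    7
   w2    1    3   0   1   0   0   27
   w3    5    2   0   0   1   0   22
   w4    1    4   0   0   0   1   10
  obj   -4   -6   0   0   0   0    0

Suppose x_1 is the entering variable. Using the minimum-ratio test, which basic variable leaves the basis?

Column x_1 entries and ratios — w1: 7/2 = 7/2; w2: 27/1 = 27; w3: 22/5 = 22/5; w4: 10/1 = 10.
Smallest ratio is 7/2 in the row of w1, so w1 leaves.

w1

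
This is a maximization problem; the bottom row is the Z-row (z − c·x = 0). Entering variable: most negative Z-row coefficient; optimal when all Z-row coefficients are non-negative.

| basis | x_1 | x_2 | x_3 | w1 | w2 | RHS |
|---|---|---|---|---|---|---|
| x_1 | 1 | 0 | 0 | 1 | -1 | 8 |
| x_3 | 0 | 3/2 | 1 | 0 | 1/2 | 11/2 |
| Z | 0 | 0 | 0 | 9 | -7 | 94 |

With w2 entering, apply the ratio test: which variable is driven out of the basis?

x_3

Column w2 entries and ratios — x_1: -1 ≤ 0, skip; x_3: (11/2)/(1/2) = 11.
Smallest ratio is 11 in the row of x_3, so x_3 leaves.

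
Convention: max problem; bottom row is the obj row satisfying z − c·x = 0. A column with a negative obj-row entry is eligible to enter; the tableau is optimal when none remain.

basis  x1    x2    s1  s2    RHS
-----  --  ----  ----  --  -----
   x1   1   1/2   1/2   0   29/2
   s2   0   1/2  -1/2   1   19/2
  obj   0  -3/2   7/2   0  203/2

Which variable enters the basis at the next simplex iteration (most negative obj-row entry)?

x2

Negative obj-row entries: x2: -3/2.
The most negative is -3/2 in column x2, so x2 enters.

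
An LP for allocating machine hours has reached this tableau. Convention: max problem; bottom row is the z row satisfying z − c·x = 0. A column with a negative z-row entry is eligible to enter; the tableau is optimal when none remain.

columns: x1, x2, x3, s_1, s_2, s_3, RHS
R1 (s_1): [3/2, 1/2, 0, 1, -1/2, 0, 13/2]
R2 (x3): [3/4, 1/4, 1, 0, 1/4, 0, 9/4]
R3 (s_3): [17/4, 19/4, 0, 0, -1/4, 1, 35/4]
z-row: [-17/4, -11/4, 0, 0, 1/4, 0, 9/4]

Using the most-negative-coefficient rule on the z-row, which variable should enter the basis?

Negative z-row entries: x1: -17/4, x2: -11/4.
The most negative is -17/4 in column x1, so x1 enters.

x1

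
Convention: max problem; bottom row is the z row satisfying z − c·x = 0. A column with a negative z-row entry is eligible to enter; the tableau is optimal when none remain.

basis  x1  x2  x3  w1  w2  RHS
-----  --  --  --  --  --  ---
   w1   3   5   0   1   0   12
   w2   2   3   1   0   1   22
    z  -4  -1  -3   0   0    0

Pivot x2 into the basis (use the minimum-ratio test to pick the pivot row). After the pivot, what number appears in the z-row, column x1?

Ratio test on column x2 — row 1: 12/5 = 12/5; row 2: 22/3 = 22/3. Minimum is 12/5 at row 1 (w1 leaves); pivot element 5.
Divide row 1 by 5; eliminate column x2 from the other rows.
z-row update in column x1: -4 − (-1)·(3/5) = -17/5.

-17/5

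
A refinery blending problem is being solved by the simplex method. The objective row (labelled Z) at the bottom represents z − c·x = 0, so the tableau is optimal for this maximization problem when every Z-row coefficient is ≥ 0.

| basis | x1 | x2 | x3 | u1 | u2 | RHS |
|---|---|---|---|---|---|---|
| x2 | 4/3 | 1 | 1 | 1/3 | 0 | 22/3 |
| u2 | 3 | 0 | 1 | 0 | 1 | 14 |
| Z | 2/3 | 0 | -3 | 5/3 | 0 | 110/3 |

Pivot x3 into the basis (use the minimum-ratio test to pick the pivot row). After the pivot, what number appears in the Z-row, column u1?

8/3

Ratio test on column x3 — row 1: (22/3)/1 = 22/3; row 2: 14/1 = 14. Minimum is 22/3 at row 1 (x2 leaves); pivot element 1.
Divide row 1 by 1; eliminate column x3 from the other rows.
Z-row update in column u1: 5/3 − (-3)·(1/3) = 8/3.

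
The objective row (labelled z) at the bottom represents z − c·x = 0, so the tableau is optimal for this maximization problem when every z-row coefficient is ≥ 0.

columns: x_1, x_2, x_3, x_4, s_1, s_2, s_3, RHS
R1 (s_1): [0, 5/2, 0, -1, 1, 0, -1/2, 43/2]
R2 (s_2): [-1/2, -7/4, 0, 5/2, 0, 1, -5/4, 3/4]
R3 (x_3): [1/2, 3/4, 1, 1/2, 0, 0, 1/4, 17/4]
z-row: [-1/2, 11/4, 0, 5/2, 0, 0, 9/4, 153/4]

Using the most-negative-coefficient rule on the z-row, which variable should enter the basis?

x_1

Negative z-row entries: x_1: -1/2.
The most negative is -1/2 in column x_1, so x_1 enters.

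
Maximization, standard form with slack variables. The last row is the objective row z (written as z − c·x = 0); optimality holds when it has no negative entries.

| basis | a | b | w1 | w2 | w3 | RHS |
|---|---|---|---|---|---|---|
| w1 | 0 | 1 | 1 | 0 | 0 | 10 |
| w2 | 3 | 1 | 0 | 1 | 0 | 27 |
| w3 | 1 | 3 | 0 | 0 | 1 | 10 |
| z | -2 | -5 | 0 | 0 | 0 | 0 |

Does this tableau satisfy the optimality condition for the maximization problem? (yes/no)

no

The z-row has a negative entry -5 in column b, so it is not optimal.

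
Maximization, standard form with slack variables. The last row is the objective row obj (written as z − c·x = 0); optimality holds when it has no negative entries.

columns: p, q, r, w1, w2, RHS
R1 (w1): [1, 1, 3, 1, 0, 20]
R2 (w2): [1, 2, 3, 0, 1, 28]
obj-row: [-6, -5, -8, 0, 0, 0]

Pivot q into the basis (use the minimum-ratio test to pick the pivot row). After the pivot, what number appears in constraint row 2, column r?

3/2

Ratio test on column q — row 1: 20/1 = 20; row 2: 28/2 = 14. Minimum is 14 at row 2 (w2 leaves); pivot element 2.
Divide row 2 by 2; eliminate column q from the other rows.
In the new row 2, the r entry is the old entry divided by the pivot: 3/2 = 3/2.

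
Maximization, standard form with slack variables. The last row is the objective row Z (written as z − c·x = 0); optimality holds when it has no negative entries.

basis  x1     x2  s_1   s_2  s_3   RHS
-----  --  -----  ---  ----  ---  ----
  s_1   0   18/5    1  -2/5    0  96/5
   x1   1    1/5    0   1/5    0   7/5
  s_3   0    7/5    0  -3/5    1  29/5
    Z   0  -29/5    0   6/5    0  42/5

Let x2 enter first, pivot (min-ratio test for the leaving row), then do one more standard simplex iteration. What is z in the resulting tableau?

35

Ratio test on column x2 — row 1: (96/5)/(18/5) = 16/3; row 2: (7/5)/(1/5) = 7; row 3: (29/5)/(7/5) = 29/7. Minimum is 29/7 at row 3 (s_3 leaves); pivot element 7/5.
Pivot on row 3; the Z-row RHS becomes 42/5 − (-29/5)·(29/7) = 227/7.
Next entering variable (most negative Z-row entry -9/7): s_2.
Ratio test on column s_2 — row 1: (30/7)/(8/7) = 15/4; row 2: (4/7)/(2/7) = 2; row 3: entry -3/7 ≤ 0. Minimum is 2 at row 2 (x1 leaves); pivot element 2/7.
After the second pivot the Z-row RHS is 227/7 − (-9/7)·2 = 35.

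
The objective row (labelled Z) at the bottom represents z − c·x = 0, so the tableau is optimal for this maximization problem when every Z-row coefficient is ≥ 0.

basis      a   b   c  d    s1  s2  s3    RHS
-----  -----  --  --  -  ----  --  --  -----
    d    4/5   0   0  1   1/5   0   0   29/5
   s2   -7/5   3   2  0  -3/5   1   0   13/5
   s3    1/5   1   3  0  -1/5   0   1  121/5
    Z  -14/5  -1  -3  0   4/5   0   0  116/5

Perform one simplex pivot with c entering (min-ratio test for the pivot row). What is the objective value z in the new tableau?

Ratio test on column c — row 1: entry 0 ≤ 0; row 2: (13/5)/2 = 13/10; row 3: (121/5)/3 = 121/15. Minimum is 13/10 at row 2 (s2 leaves); pivot element 2.
Pivot on row 2; the Z-row RHS becomes 116/5 − (-3)·(13/10) = 271/10.

271/10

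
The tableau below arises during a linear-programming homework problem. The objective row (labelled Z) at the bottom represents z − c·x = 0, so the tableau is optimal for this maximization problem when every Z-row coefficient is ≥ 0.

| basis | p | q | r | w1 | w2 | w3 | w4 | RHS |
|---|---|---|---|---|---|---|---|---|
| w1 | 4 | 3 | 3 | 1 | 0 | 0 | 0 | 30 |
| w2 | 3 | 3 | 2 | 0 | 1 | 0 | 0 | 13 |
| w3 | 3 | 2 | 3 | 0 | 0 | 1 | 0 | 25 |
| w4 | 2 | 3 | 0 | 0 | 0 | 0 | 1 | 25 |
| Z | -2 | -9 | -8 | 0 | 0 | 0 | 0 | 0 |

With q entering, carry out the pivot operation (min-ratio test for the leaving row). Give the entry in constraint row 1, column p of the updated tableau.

1

Ratio test on column q — row 1: 30/3 = 10; row 2: 13/3 = 13/3; row 3: 25/2 = 25/2; row 4: 25/3 = 25/3. Minimum is 13/3 at row 2 (w2 leaves); pivot element 3.
Divide row 2 by 3; eliminate column q from the other rows.
Row 1 update in column p: 4 − 3·1 = 1.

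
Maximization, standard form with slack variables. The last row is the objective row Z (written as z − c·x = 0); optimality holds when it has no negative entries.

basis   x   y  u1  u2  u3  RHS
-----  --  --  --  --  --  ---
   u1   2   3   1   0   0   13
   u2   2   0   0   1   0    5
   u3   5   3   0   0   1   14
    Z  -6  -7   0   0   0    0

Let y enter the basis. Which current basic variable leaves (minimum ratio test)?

u1

Column y entries and ratios — u1: 13/3 = 13/3; u2: 0 ≤ 0, skip; u3: 14/3 = 14/3.
Smallest ratio is 13/3 in the row of u1, so u1 leaves.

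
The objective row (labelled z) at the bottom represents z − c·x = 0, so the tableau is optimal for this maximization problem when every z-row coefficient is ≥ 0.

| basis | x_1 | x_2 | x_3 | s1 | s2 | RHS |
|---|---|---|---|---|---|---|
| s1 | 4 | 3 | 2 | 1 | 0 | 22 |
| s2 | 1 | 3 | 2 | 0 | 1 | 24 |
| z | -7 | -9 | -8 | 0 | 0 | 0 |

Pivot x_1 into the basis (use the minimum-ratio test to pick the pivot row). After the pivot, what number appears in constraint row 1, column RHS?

Ratio test on column x_1 — row 1: 22/4 = 11/2; row 2: 24/1 = 24. Minimum is 11/2 at row 1 (s1 leaves); pivot element 4.
Divide row 1 by 4; eliminate column x_1 from the other rows.
In the new row 1, the RHS entry is the old entry divided by the pivot: 22/4 = 11/2.

11/2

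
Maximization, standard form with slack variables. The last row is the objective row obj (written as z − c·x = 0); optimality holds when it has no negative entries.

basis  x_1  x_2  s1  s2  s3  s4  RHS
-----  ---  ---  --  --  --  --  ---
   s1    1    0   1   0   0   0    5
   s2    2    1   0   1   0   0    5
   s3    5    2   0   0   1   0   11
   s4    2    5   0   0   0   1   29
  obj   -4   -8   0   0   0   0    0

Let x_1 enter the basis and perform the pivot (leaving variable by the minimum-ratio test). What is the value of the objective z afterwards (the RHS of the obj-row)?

44/5

Ratio test on column x_1 — row 1: 5/1 = 5; row 2: 5/2 = 5/2; row 3: 11/5 = 11/5; row 4: 29/2 = 29/2. Minimum is 11/5 at row 3 (s3 leaves); pivot element 5.
Pivot on row 3; the obj-row RHS becomes 0 − (-4)·(11/5) = 44/5.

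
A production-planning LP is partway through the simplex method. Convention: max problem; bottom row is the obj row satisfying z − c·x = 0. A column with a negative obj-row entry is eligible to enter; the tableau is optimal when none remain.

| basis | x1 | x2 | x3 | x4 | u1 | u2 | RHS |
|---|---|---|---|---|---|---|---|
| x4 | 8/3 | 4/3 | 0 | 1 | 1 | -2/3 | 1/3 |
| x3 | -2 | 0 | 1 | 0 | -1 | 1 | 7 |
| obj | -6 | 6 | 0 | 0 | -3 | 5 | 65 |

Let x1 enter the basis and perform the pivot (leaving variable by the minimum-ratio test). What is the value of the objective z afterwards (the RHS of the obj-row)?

263/4

Ratio test on column x1 — row 1: (1/3)/(8/3) = 1/8; row 2: entry -2 ≤ 0. Minimum is 1/8 at row 1 (x4 leaves); pivot element 8/3.
Pivot on row 1; the obj-row RHS becomes 65 − (-6)·(1/8) = 263/4.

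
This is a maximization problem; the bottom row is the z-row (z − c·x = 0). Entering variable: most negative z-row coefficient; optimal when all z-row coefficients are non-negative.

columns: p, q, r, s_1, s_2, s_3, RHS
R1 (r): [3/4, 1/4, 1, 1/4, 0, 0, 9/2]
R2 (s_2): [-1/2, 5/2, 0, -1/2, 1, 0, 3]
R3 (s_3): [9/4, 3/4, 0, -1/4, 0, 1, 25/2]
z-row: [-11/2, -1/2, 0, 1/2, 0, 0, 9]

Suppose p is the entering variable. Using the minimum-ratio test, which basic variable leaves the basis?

Column p entries and ratios — r: (9/2)/(3/4) = 6; s_2: -1/2 ≤ 0, skip; s_3: (25/2)/(9/4) = 50/9.
Smallest ratio is 50/9 in the row of s_3, so s_3 leaves.

s_3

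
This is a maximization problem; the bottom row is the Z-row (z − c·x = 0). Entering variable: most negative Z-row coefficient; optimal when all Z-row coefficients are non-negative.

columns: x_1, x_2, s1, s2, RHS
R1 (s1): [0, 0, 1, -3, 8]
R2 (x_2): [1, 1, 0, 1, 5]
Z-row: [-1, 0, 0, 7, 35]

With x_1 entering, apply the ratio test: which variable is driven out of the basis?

x_2

Column x_1 entries and ratios — s1: 0 ≤ 0, skip; x_2: 5/1 = 5.
Smallest ratio is 5 in the row of x_2, so x_2 leaves.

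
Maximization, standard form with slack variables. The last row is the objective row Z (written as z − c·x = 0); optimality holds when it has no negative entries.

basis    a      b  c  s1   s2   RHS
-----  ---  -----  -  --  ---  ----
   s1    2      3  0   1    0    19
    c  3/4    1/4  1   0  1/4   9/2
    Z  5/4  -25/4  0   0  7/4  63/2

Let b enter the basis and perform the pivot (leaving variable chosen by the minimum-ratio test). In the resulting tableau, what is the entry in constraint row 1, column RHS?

Ratio test on column b — row 1: 19/3 = 19/3; row 2: (9/2)/(1/4) = 18. Minimum is 19/3 at row 1 (s1 leaves); pivot element 3.
Divide row 1 by 3; eliminate column b from the other rows.
In the new row 1, the RHS entry is the old entry divided by the pivot: 19/3 = 19/3.

19/3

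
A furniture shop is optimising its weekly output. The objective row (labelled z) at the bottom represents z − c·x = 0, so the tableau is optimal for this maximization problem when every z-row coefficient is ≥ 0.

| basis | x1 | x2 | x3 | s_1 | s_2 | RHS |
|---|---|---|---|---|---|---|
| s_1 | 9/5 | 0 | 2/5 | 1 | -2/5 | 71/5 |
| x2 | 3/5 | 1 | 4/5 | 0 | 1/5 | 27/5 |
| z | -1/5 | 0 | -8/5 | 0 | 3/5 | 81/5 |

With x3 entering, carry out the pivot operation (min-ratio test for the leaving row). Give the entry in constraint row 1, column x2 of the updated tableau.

-1/2

Ratio test on column x3 — row 1: (71/5)/(2/5) = 71/2; row 2: (27/5)/(4/5) = 27/4. Minimum is 27/4 at row 2 (x2 leaves); pivot element 4/5.
Divide row 2 by 4/5; eliminate column x3 from the other rows.
Row 1 update in column x2: 0 − (2/5)·(5/4) = -1/2.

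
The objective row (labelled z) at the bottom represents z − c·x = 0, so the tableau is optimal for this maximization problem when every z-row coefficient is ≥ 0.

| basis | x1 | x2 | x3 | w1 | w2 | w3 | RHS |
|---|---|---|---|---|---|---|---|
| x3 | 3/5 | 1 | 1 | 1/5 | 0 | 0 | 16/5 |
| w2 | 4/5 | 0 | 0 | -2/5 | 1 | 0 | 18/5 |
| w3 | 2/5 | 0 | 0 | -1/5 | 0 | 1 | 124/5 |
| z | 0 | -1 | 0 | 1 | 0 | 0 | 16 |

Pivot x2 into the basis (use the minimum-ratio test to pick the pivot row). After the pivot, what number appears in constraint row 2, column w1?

-2/5

Ratio test on column x2 — row 1: (16/5)/1 = 16/5; row 2: entry 0 ≤ 0; row 3: entry 0 ≤ 0. Minimum is 16/5 at row 1 (x3 leaves); pivot element 1.
Divide row 1 by 1; eliminate column x2 from the other rows.
Row 2 update in column w1: -2/5 − 0·(1/5) = -2/5.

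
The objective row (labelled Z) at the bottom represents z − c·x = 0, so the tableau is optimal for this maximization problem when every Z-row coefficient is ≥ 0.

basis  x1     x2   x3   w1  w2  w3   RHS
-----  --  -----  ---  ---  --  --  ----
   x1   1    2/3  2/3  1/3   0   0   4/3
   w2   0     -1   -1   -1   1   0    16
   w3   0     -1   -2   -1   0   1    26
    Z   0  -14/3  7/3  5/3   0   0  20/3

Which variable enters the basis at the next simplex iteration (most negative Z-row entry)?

Negative Z-row entries: x2: -14/3.
The most negative is -14/3 in column x2, so x2 enters.

x2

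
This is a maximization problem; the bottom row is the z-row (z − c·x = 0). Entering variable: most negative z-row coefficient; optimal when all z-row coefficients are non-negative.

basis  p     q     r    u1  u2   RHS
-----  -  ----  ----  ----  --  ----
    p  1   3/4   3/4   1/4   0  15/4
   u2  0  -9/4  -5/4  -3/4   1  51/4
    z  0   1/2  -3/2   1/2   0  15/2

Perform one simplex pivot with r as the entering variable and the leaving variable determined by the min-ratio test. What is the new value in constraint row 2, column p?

Ratio test on column r — row 1: (15/4)/(3/4) = 5; row 2: entry -5/4 ≤ 0. Minimum is 5 at row 1 (p leaves); pivot element 3/4.
Divide row 1 by 3/4; eliminate column r from the other rows.
Row 2 update in column p: 0 − (-5/4)·(4/3) = 5/3.

5/3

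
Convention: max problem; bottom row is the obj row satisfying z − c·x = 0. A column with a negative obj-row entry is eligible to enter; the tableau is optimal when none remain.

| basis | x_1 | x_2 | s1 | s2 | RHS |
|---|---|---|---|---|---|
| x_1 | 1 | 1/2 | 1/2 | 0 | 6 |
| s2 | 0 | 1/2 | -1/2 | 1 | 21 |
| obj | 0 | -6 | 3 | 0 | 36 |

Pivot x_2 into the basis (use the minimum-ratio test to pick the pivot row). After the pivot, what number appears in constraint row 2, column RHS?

Ratio test on column x_2 — row 1: 6/(1/2) = 12; row 2: 21/(1/2) = 42. Minimum is 12 at row 1 (x_1 leaves); pivot element 1/2.
Divide row 1 by 1/2; eliminate column x_2 from the other rows.
Row 2 update in column RHS: 21 − (1/2)·12 = 15.

15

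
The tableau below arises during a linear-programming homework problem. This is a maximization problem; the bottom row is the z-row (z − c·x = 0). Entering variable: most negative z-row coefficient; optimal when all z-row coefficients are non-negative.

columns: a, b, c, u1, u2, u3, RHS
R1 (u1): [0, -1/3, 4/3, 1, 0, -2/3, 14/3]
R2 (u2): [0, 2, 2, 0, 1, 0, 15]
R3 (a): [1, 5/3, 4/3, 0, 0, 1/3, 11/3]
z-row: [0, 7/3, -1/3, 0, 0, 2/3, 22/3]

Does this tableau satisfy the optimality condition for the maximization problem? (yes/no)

The z-row has a negative entry -1/3 in column c, so it is not optimal.

no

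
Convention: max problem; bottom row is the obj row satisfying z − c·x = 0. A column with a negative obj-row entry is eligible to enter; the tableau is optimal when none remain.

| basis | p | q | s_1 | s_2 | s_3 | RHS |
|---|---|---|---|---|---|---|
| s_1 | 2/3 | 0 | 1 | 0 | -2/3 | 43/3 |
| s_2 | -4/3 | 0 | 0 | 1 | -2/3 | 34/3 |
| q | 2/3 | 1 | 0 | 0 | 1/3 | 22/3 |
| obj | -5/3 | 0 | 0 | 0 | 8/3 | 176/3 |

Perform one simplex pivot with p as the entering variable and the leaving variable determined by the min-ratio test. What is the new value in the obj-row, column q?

5/2

Ratio test on column p — row 1: (43/3)/(2/3) = 43/2; row 2: entry -4/3 ≤ 0; row 3: (22/3)/(2/3) = 11. Minimum is 11 at row 3 (q leaves); pivot element 2/3.
Divide row 3 by 2/3; eliminate column p from the other rows.
obj-row update in column q: 0 − (-5/3)·(3/2) = 5/2.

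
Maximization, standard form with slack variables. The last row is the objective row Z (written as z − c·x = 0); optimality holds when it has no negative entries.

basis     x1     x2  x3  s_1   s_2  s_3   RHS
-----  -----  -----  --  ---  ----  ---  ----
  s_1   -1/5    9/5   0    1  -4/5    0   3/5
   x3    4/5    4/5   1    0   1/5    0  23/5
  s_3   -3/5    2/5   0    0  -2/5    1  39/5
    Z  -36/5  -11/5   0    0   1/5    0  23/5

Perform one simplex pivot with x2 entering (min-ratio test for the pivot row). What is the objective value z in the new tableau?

Ratio test on column x2 — row 1: (3/5)/(9/5) = 1/3; row 2: (23/5)/(4/5) = 23/4; row 3: (39/5)/(2/5) = 39/2. Minimum is 1/3 at row 1 (s_1 leaves); pivot element 9/5.
Pivot on row 1; the Z-row RHS becomes 23/5 − (-11/5)·(1/3) = 16/3.

16/3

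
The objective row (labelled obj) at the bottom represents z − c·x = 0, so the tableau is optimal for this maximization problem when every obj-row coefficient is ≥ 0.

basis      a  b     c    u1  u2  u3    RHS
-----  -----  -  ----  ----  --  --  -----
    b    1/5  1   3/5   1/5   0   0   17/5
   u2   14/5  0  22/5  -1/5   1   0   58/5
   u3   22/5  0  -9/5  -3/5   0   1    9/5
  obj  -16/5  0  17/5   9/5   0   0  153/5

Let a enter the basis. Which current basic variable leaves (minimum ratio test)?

Column a entries and ratios — b: (17/5)/(1/5) = 17; u2: (58/5)/(14/5) = 29/7; u3: (9/5)/(22/5) = 9/22.
Smallest ratio is 9/22 in the row of u3, so u3 leaves.

u3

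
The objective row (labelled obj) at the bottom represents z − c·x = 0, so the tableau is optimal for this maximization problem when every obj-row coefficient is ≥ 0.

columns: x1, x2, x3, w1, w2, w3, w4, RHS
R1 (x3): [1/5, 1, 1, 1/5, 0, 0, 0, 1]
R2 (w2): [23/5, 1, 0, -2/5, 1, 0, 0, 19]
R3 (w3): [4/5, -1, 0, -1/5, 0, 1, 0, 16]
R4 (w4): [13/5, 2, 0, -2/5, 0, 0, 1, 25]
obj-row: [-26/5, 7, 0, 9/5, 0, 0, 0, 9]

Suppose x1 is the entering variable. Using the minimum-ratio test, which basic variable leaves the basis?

Column x1 entries and ratios — x3: 1/(1/5) = 5; w2: 19/(23/5) = 95/23; w3: 16/(4/5) = 20; w4: 25/(13/5) = 125/13.
Smallest ratio is 95/23 in the row of w2, so w2 leaves.

w2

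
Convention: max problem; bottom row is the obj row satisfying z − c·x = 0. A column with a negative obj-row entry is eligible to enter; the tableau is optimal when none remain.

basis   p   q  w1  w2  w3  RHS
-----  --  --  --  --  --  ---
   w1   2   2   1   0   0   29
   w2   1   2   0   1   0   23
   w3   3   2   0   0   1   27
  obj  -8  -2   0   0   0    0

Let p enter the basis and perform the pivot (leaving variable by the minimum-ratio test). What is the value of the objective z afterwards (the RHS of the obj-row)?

Ratio test on column p — row 1: 29/2 = 29/2; row 2: 23/1 = 23; row 3: 27/3 = 9. Minimum is 9 at row 3 (w3 leaves); pivot element 3.
Pivot on row 3; the obj-row RHS becomes 0 − (-8)·9 = 72.

72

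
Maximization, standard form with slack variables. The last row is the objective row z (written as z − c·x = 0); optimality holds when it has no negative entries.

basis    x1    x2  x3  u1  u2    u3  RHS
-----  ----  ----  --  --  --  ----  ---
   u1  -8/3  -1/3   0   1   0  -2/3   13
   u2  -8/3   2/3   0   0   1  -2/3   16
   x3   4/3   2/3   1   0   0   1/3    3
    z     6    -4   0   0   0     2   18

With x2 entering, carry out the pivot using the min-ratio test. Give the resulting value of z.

Ratio test on column x2 — row 1: entry -1/3 ≤ 0; row 2: 16/(2/3) = 24; row 3: 3/(2/3) = 9/2. Minimum is 9/2 at row 3 (x3 leaves); pivot element 2/3.
Pivot on row 3; the z-row RHS becomes 18 − (-4)·(9/2) = 36.

36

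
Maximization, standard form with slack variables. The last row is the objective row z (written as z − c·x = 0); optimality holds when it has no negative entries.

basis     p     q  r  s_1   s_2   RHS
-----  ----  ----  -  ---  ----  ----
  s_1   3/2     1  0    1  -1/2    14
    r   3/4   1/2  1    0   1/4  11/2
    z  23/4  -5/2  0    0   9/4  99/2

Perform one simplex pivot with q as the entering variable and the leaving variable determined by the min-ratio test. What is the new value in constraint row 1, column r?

-2

Ratio test on column q — row 1: 14/1 = 14; row 2: (11/2)/(1/2) = 11. Minimum is 11 at row 2 (r leaves); pivot element 1/2.
Divide row 2 by 1/2; eliminate column q from the other rows.
Row 1 update in column r: 0 − 1·2 = -2.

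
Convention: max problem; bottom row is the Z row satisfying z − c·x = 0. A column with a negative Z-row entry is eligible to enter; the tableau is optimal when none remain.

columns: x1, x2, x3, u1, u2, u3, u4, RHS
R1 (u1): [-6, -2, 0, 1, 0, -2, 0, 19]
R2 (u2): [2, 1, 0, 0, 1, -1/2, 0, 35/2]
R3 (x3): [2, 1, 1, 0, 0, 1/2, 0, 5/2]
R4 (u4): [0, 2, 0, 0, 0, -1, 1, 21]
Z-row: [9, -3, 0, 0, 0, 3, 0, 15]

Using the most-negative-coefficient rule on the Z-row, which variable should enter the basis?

Negative Z-row entries: x2: -3.
The most negative is -3 in column x2, so x2 enters.

x2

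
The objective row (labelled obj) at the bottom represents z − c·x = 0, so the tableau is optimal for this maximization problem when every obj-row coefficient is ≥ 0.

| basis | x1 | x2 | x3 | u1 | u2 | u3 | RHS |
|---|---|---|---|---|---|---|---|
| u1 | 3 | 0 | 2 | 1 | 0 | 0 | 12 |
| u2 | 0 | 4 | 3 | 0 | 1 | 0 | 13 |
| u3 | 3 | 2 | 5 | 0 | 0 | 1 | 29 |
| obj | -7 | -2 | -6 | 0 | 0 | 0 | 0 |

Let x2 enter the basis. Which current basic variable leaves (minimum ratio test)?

Column x2 entries and ratios — u1: 0 ≤ 0, skip; u2: 13/4 = 13/4; u3: 29/2 = 29/2.
Smallest ratio is 13/4 in the row of u2, so u2 leaves.

u2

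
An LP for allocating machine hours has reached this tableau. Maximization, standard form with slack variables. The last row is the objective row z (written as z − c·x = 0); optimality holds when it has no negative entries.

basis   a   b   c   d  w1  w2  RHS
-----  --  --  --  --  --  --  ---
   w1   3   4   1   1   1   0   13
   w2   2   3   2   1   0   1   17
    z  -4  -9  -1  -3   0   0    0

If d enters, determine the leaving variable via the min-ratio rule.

Column d entries and ratios — w1: 13/1 = 13; w2: 17/1 = 17.
Smallest ratio is 13 in the row of w1, so w1 leaves.

w1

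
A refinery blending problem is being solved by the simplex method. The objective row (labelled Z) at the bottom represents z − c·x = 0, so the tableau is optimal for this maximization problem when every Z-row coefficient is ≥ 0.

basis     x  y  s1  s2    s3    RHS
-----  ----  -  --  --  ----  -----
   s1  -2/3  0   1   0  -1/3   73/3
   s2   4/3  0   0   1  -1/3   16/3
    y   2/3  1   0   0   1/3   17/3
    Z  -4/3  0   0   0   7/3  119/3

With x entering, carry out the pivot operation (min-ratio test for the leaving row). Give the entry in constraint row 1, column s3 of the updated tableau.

Ratio test on column x — row 1: entry -2/3 ≤ 0; row 2: (16/3)/(4/3) = 4; row 3: (17/3)/(2/3) = 17/2. Minimum is 4 at row 2 (s2 leaves); pivot element 4/3.
Divide row 2 by 4/3; eliminate column x from the other rows.
Row 1 update in column s3: -1/3 − (-2/3)·(-1/4) = -1/2.

-1/2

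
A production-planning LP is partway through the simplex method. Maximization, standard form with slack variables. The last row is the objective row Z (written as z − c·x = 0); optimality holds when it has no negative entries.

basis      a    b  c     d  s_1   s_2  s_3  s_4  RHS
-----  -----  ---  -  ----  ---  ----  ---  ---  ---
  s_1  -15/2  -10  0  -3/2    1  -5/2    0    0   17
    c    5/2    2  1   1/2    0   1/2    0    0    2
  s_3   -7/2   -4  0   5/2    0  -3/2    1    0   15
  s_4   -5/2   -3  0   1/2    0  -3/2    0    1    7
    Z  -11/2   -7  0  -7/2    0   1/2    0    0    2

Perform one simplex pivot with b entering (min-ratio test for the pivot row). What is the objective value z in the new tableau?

9

Ratio test on column b — row 1: entry -10 ≤ 0; row 2: 2/2 = 1; row 3: entry -4 ≤ 0; row 4: entry -3 ≤ 0. Minimum is 1 at row 2 (c leaves); pivot element 2.
Pivot on row 2; the Z-row RHS becomes 2 − (-7)·1 = 9.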